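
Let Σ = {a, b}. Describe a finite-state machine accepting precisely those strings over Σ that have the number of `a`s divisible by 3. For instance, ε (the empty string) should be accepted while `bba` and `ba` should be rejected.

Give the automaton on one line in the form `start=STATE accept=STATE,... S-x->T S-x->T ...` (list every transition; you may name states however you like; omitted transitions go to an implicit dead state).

Keep the running count of `a`s modulo 3: each `a` advances along the cycle s0 → s1 → s2 → s0 while other symbols loop. Accept at s0.
3 states suffice.
        a   b  
>* s0   s1  s0 
   s1   s2  s1 
   s2   s0  s2 
(> = start, * = accepting)

start=s0 accept=s0 s0-a->s1 s0-b->s0 s1-a->s2 s1-b->s1 s2-a->s0 s2-b->s2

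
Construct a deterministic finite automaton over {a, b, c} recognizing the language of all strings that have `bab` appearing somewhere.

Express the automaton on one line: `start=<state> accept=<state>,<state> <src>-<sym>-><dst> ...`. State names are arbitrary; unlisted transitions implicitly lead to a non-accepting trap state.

States q0..q2 record the length of the longest prefix of `bab` that matches the current input suffix. Reaching q3 means `bab` has been seen, and we stay there forever. Accept from q3.
With 4 states:
        a   b   c  
>  q0   q0  q1  q0 
   q1   q2  q1  q0 
   q2   q0  q3  q0 
 * q3   q3  q3  q3 
(> = start, * = accepting)

start=q0 accept=q3 q0-a->q0 q0-b->q1 q0-c->q0 q1-a->q2 q1-b->q1 q1-c->q0 q2-a->q0 q2-b->q3 q2-c->q0 q3-a->q3 q3-b->q3 q3-c->q3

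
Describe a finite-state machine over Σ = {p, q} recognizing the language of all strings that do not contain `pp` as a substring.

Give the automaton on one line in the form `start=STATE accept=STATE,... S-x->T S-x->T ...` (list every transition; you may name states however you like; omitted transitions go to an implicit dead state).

Track partial matches of the forbidden pattern `pp`. State S2 is a dead state reached once `pp` has occurred; every other state accepts. S0 means no part of `pp` is currently matched.
3 states suffice.
        p   q  
>* S0   S1  S0 
 * S1   S2  S0 
   S2   S2  S2 
(> = start, * = accepting)

start=S0 accept=S0,S1 S0-p->S1 S0-q->S0 S1-p->S2 S1-q->S0 S2-p->S2 S2-q->S2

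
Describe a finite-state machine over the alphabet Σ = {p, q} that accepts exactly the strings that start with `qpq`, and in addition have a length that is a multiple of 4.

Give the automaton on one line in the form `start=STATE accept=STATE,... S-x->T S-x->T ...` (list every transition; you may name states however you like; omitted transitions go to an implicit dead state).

Handle the two conditions separately and then intersect. The first has 5 states tracking whether the input so far still matches the prefix `qpq`; the second has 4 states tracking the input length modulo 4. A product state is a pair (one from each), accepting exactly when both do.
With 11 states:
          p    q  
>  s0     s1   s2 
   s1     s3   s3 
   s2     s4   s3 
   s3     s5   s5 
   s4     s5   s6 
   s5     s7   s7 
   s6     s8   s8 
   s7     s1   s1 
 * s8     s9   s9 
   s9    s10  s10 
   s10    s6   s6 
(> = start, * = accepting)

start=s0 accept=s8 s0-p->s1 s0-q->s2 s1-p->s3 s1-q->s3 s2-p->s4 s2-q->s3 s3-p->s5 s3-q->s5 s4-p->s5 s4-q->s6 s5-p->s7 s5-q->s7 s6-p->s8 s6-q->s8 s7-p->s1 s7-q->s1 s8-p->s9 s8-q->s9 s9-p->s10 s9-q->s10 s10-p->s6 s10-q->s6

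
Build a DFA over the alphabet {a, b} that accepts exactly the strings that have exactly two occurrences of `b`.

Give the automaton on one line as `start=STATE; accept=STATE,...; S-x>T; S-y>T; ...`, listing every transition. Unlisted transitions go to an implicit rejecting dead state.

Only the number of `b`s matters, and only up to 3. Make a chain q0 → q1 → q2 → q3 advanced by each `b` (with q3 absorbing); every other symbol self-loops. The accepting set is {q2}.
With 4 states:
        a   b  
>  q0   q0  q1 
   q1   q1  q2 
 * q2   q2  q3 
   q3   q3  q3 
(> = start, * = accepting)

start=q0; accept=q2; q0-a>q0; q0-b>q1; q1-a>q1; q1-b>q2; q2-a>q2; q2-b>q3; q3-a>q3; q3-b>q3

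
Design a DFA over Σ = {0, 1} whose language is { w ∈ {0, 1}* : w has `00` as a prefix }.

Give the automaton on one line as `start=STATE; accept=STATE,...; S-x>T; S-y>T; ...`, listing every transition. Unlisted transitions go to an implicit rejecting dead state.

Check the first 2 symbols one by one: S0 through S1 record how many have matched `00` so far; any wrong symbol goes to the dead state S3. After all 2 match we enter the accepting sink S2.
        0   1  
>  S0   S1  S3 
   S1   S2  S3 
 * S2   S2  S2 
   S3   S3  S3 
(> = start, * = accepting)

start=S0; accept=S2; S0-0>S1; S0-1>S3; S1-0>S2; S1-1>S3; S2-0>S2; S2-1>S2; S3-0>S3; S3-1>S3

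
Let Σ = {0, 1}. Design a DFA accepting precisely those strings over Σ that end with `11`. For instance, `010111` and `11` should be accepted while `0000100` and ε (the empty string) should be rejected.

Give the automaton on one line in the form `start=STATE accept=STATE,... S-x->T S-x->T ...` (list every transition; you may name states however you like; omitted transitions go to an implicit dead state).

Let each state record the length of the longest suffix of the input read so far that is also a prefix of `11`. S1 means the last symbol is `1`; S2 means the last 2 symbols are `11`. Accept only at S2, where the string currently ends in `11`.
3 states suffice.
        0   1  
>  S0   S0  S1 
   S1   S0  S2 
 * S2   S0  S2 
(> = start, * = accepting)

start=S0 accept=S2 S0-0->S0 S0-1->S1 S1-0->S0 S1-1->S2 S2-0->S0 S2-1->S2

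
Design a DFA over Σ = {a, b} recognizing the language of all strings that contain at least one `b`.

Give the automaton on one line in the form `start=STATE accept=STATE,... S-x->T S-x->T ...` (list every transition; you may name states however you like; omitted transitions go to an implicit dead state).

Count `b`s, saturating at 2: state q0 means no `b` yet, q1 means one `b` seen, q2 means more than one. Each `b` increments (capped at q2); other symbols loop. Accept from {q1, q2}.
3 states suffice.
        a   b  
>  q0   q0  q1 
 * q1   q1  q2 
 * q2   q2  q2 
(> = start, * = accepting)

start=q0 accept=q1,q2 q0-a->q0 q0-b->q1 q1-a->q1 q1-b->q2 q2-a->q2 q2-b->q2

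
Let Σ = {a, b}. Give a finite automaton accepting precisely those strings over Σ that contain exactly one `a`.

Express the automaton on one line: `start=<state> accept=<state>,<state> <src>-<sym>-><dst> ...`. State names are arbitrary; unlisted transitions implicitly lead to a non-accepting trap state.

Only the number of `a`s matters, and only up to 2. Make a chain s0 → s1 → s2 advanced by each `a` (with s2 absorbing); every other symbol self-loops. The accepting set is {s1}.
3 states suffice.
        a   b  
>  s0   s1  s0 
 * s1   s2  s1 
   s2   s2  s2 
(> = start, * = accepting)

start=s0 accept=s1 s0-a->s1 s0-b->s0 s1-a->s2 s1-b->s1 s2-a->s2 s2-b->s2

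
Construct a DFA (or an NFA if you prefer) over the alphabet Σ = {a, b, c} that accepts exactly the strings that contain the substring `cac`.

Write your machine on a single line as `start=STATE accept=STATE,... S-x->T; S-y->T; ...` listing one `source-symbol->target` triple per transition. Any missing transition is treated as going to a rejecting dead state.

start=s0; accept=s3; s0-a->s0; s0-b->s0; s0-c->s1; s1-a->s2; s1-b->s0; s1-c->s1; s2-a->s0; s2-b->s0; s2-c->s3; s3-a->s3; s3-b->s3; s3-c->s3

States s0..s2 record the length of the longest prefix of `cac` that matches the current input suffix. Reaching s3 means `cac` has been seen, and we stay there forever. Accept from s3.
        a   b   c  
>  s0   s0  s0  s1 
   s1   s2  s0  s1 
   s2   s0  s0  s3 
 * s3   s3  s3  s3 
(> = start, * = accepting)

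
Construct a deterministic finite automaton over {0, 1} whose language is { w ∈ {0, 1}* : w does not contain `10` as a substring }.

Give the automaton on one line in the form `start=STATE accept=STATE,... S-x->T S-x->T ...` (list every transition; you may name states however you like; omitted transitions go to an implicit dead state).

This is the complement of 'contains `10`'. Use the same substring-matching states — q0 through q2 holding how much of `10` has just been matched — but flip the accepting set: everything except the trap q2 accepts.
A 3-state machine:
        0   1  
>* q0   q0  q1 
 * q1   q2  q1 
   q2   q2  q2 
(> = start, * = accepting)

start=q0 accept=q0,q1 q0-0->q0 q0-1->q1 q1-0->q2 q1-1->q1 q2-0->q2 q2-1->q2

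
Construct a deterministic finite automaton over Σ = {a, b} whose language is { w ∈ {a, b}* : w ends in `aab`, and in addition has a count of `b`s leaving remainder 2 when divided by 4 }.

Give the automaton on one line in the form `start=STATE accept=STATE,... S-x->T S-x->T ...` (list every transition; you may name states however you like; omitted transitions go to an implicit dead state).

Run two small machines in parallel and take their product. The first has 4 states tracking how much of the suffix `aab` has currently been matched; the second has 4 states tracking the count of `b`s modulo 4. A product state is a pair (one from each), accepting exactly when both do.
With 16 states:
          a    b  
>  q0     q1   q2 
   q1     q3   q2 
   q2     q4   q5 
   q3     q3   q6 
   q4     q7   q5 
   q5     q8   q9 
   q6     q4   q5 
   q7     q7  q10 
   q8    q11   q9 
   q9    q12   q0 
 * q10    q8   q9 
   q11   q11  q13 
   q12   q14   q0 
   q13   q12   q0 
   q14   q14  q15 
   q15    q1   q2 
(> = start, * = accepting)

start=q0 accept=q10 q0-a->q1 q0-b->q2 q1-a->q3 q1-b->q2 q2-a->q4 q2-b->q5 q3-a->q3 q3-b->q6 q4-a->q7 q4-b->q5 q5-a->q8 q5-b->q9 q6-a->q4 q6-b->q5 q7-a->q7 q7-b->q10 q8-a->q11 q8-b->q9 q9-a->q12 q9-b->q0 q10-a->q8 q10-b->q9 q11-a->q11 q11-b->q13 q12-a->q14 q12-b->q0 q13-a->q12 q13-b->q0 q14-a->q14 q14-b->q15 q15-a->q1 q15-b->q2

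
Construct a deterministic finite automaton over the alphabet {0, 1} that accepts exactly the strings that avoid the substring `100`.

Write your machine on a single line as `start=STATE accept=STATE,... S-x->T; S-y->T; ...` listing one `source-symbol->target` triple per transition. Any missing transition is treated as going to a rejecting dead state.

Track partial matches of the forbidden pattern `100`. State q3 is a dead state reached once `100` has occurred; every other state accepts. q0 means no part of `100` is currently matched.
A 4-state machine:
        0   1  
>* q0   q0  q1 
 * q1   q2  q1 
 * q2   q3  q1 
   q3   q3  q3 
(> = start, * = accepting)

start=q0; accept=q0,q1,q2; q0-0->q0; q0-1->q1; q1-0->q2; q1-1->q1; q2-0->q3; q2-1->q1; q3-0->q3; q3-1->q3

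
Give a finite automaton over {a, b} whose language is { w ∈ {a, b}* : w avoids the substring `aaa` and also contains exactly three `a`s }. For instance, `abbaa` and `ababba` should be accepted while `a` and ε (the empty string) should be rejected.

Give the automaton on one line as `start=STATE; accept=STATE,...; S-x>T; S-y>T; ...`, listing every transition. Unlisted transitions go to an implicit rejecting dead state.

Build one automaton per condition and run them in lockstep. One (4 states) tracks partial matches of the forbidden pattern `aaa`; the other (5 states) tracks the count of `a`s, saturating at 4. Each combined state is a pair, one component from each; accept when both components accept. Equivalent product states are then merged.
With 7 states:
        a   b  
>  S0   S1  S0 
   S1   S2  S3 
   S2   S4  S5 
   S3   S5  S3 
   S4   S4  S4 
   S5   S6  S5 
 * S6   S4  S6 
(> = start, * = accepting)

start=S0; accept=S6; S0-a>S1; S0-b>S0; S1-a>S2; S1-b>S3; S2-a>S4; S2-b>S5; S3-a>S5; S3-b>S3; S4-a>S4; S4-b>S4; S5-a>S6; S5-b>S5; S6-a>S4; S6-b>S6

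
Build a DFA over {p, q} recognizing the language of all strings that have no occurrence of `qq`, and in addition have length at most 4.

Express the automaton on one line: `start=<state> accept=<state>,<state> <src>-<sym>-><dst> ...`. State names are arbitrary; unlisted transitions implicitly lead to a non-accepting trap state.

Build one automaton per condition and run them in lockstep. One (3 states) tracks partial matches of the forbidden pattern `qq`; the other (6 states) tracks the input length, saturating at 5. Each combined state is a pair, one component from each; accept when both components accept. After merging equivalent states the machine shrinks.
A 9-state machine:
        p   q  
>* s0   s1  s2 
 * s1   s3  s4 
 * s2   s3  s5 
 * s3   s6  s7 
 * s4   s6  s5 
   s5   s5  s5 
 * s6   s8  s8 
 * s7   s8  s5 
 * s8   s5  s5 
(> = start, * = accepting)

start=s0 accept=s0,s1,s2,s3,s4,s6,s7,s8 s0-p->s1 s0-q->s2 s1-p->s3 s1-q->s4 s2-p->s3 s2-q->s5 s3-p->s6 s3-q->s7 s4-p->s6 s4-q->s5 s5-p->s5 s5-q->s5 s6-p->s8 s6-q->s8 s7-p->s8 s7-q->s5 s8-p->s5 s8-q->s5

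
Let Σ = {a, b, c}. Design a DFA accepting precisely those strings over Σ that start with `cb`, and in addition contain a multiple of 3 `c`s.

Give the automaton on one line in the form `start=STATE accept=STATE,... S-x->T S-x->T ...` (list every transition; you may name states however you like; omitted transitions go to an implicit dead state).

Build one automaton per condition and run them in lockstep. The first has 4 states tracking whether the input so far still matches the prefix `cb`; the second has 3 states tracking the count of `c`s modulo 3. A product state is a pair (one from each), accepting exactly when both do. Minimizing collapses redundant product states.
6 states suffice.
        a   b   c  
>  S0   S1  S1  S2 
   S1   S1  S1  S1 
   S2   S1  S3  S1 
   S3   S3  S3  S4 
   S4   S4  S4  S5 
 * S5   S5  S5  S3 
(> = start, * = accepting)

start=S0 accept=S5 S0-a->S1 S0-b->S1 S0-c->S2 S1-a->S1 S1-b->S1 S1-c->S1 S2-a->S1 S2-b->S3 S2-c->S1 S3-a->S3 S3-b->S3 S3-c->S4 S4-a->S4 S4-b->S4 S4-c->S5 S5-a->S5 S5-b->S5 S5-c->S3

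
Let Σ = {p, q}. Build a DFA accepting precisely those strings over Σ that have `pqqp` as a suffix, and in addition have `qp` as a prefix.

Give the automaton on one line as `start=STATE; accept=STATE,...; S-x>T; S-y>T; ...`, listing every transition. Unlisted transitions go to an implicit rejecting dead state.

start=s0; accept=s6; s0-p>s1; s0-q>s2; s1-p>s1; s1-q>s1; s2-p>s3; s2-q>s1; s3-p>s3; s3-q>s4; s4-p>s3; s4-q>s5; s5-p>s6; s5-q>s7; s6-p>s3; s6-q>s4; s7-p>s3; s7-q>s7

Build one automaton per condition and run them in lockstep. The first has 5 states tracking how much of the suffix `pqqp` has currently been matched; the second has 4 states tracking whether the input so far still matches the prefix `qp`. A product state is a pair (one from each), accepting exactly when both do. Minimizing collapses redundant product states.
An 8-state machine:
        p   q  
>  s0   s1  s2 
   s1   s1  s1 
   s2   s3  s1 
   s3   s3  s4 
   s4   s3  s5 
   s5   s6  s7 
 * s6   s3  s4 
   s7   s3  s7 
(> = start, * = accepting)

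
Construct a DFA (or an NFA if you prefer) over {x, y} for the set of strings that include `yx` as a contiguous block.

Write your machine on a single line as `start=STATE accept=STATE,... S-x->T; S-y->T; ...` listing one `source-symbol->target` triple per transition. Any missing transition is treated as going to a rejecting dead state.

start=A; accept=C; A-x->A; A-y->B; B-x->C; B-y->B; C-x->C; C-y->C

Track how much of `yx` has been matched so far: state A is no progress, C is the absorbing accept state reached once `yx` has occurred. Intermediate states record partial matches; on a mismatch, fall back to the longest reusable overlap.
With 3 states:
       x  y 
>  A   A  B 
   B   C  B 
 * C   C  C 
(> = start, * = accepting)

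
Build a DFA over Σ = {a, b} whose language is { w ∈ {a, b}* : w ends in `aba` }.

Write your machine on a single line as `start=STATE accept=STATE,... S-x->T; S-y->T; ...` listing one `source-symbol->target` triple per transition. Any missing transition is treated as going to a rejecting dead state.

start=S0; accept=S3; S0-a->S1; S0-b->S0; S1-a->S1; S1-b->S2; S2-a->S3; S2-b->S0; S3-a->S1; S3-b->S2

Let each state record the length of the longest suffix of the input read so far that is also a prefix of `aba`. S1 means the last symbol is `a`; S2 means the last 2 symbols are `ab`; S3 means the last 3 symbols are `aba`. Accept only at S3, where the string currently ends in `aba`.
        a   b  
>  S0   S1  S0 
   S1   S1  S2 
   S2   S3  S0 
 * S3   S1  S2 
(> = start, * = accepting)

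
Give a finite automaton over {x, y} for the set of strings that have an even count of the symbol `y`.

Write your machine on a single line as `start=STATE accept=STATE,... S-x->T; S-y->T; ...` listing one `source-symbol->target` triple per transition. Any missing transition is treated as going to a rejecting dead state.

The only thing that matters is how many `y`s have appeared, reduced mod 2. Use one state per residue: s0 for 0, …, s1 for 1. Reading `y` moves to the next residue; anything else stays put. s0 is accepting.
2 states suffice.
        x   y  
>* s0   s0  s1 
   s1   s1  s0 
(> = start, * = accepting)

start=s0; accept=s0; s0-x->s0; s0-y->s1; s1-x->s1; s1-y->s0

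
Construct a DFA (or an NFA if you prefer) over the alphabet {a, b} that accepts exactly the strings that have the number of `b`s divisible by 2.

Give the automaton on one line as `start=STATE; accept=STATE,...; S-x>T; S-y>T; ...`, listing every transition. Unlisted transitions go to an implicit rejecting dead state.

The only thing that matters is how many `b`s have appeared, reduced mod 2. Use one state per residue: S0 for 0, …, S1 for 1. Reading `b` moves to the next residue; anything else stays put. S0 is accepting.
2 states suffice.
        a   b  
>* S0   S0  S1 
   S1   S1  S0 
(> = start, * = accepting)

start=S0; accept=S0; S0-a>S0; S0-b>S1; S1-a>S1; S1-b>S0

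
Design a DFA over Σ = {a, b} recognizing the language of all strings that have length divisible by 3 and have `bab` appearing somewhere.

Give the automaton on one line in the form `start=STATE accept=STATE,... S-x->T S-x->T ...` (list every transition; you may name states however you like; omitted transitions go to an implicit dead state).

start=q0 accept=q8 q0-a->q1 q0-b->q2 q1-a->q3 q1-b->q4 q2-a->q5 q2-b->q4 q3-a->q0 q3-b->q6 q4-a->q7 q4-b->q6 q5-a->q0 q5-b->q8 q6-a->q9 q6-b->q2 q7-a->q1 q7-b->q10 q8-a->q10 q8-b->q10 q9-a->q3 q9-b->q11 q10-a->q11 q10-b->q11 q11-a->q8 q11-b->q8

Handle the two conditions separately and then intersect. One (3 states) tracks the input length modulo 3; the other (4 states) tracks whether and how much of `bab` has been seen. Each combined state is a pair, one component from each; accept when both components accept.
12 states suffice.
          a    b  
>  q0     q1   q2 
   q1     q3   q4 
   q2     q5   q4 
   q3     q0   q6 
   q4     q7   q6 
   q5     q0   q8 
   q6     q9   q2 
   q7     q1  q10 
 * q8    q10  q10 
   q9     q3  q11 
   q10   q11  q11 
   q11    q8   q8 
(> = start, * = accepting)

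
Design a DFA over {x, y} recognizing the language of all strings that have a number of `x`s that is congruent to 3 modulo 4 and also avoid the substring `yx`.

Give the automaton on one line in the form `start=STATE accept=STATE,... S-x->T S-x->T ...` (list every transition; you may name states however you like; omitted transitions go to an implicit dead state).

Handle the two conditions separately and then intersect. The first has 4 states tracking the count of `x`s modulo 4; the second has 3 states tracking partial matches of the forbidden pattern `yx`. A product state is a pair (one from each), accepting exactly when both do. Equivalent product states are then merged.
A 6-state machine:
        x   y  
>  q0   q1  q2 
   q1   q3  q2 
   q2   q2  q2 
   q3   q4  q2 
 * q4   q0  q5 
 * q5   q2  q5 
(> = start, * = accepting)

start=q0 accept=q4,q5 q0-x->q1 q0-y->q2 q1-x->q3 q1-y->q2 q2-x->q2 q2-y->q2 q3-x->q4 q3-y->q2 q4-x->q0 q4-y->q5 q5-x->q2 q5-y->q5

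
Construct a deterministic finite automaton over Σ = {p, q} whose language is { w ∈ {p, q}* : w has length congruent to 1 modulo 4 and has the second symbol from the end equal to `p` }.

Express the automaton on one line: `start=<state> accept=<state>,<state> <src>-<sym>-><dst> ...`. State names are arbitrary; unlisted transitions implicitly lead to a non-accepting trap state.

Run two small machines in parallel and take their product. One (4 states) tracks the input length modulo 4; the other (7 states) tracks the last 2 symbols read. Each combined state is a pair, one component from each; accept when both components accept.
19 states suffice.
          p    q  
>  s0     s1   s2 
   s1     s3   s4 
   s2     s5   s6 
   s3     s7   s8 
   s4     s9  s10 
   s5     s7   s8 
   s6     s9  s10 
   s7    s11  s12 
   s8    s13  s14 
   s9    s11  s12 
   s10   s13  s14 
   s11   s15  s16 
   s12   s17  s18 
   s13   s15  s16 
   s14   s17  s18 
 * s15    s3   s4 
 * s16    s5   s6 
   s17    s3   s4 
   s18    s5   s6 
(> = start, * = accepting)

start=s0 accept=s15,s16 s0-p->s1 s0-q->s2 s1-p->s3 s1-q->s4 s2-p->s5 s2-q->s6 s3-p->s7 s3-q->s8 s4-p->s9 s4-q->s10 s5-p->s7 s5-q->s8 s6-p->s9 s6-q->s10 s7-p->s11 s7-q->s12 s8-p->s13 s8-q->s14 s9-p->s11 s9-q->s12 s10-p->s13 s10-q->s14 s11-p->s15 s11-q->s16 s12-p->s17 s12-q->s18 s13-p->s15 s13-q->s16 s14-p->s17 s14-q->s18 s15-p->s3 s15-q->s4 s16-p->s5 s16-q->s6 s17-p->s3 s17-q->s4 s18-p->s5 s18-q->s6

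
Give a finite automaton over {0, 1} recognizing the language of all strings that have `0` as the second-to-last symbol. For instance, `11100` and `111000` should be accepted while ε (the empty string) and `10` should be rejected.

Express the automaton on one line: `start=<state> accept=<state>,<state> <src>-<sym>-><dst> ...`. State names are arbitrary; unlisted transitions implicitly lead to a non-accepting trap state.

Because acceptance depends on a position counted from the end, the machine has to buffer the most recent 2 symbols. Make each state the string of the last up-to-2 symbols read; on input `x` shift the window left and append `x`. Accept when the buffered window has length 2 and begins with `0`.
7 states suffice.
        0   1  
>  S0   S1  S2 
   S1   S3  S4 
   S2   S5  S6 
 * S3   S3  S4 
 * S4   S5  S6 
   S5   S3  S4 
   S6   S5  S6 
(> = start, * = accepting)

start=S0 accept=S3,S4 S0-0->S1 S0-1->S2 S1-0->S3 S1-1->S4 S2-0->S5 S2-1->S6 S3-0->S3 S3-1->S4 S4-0->S5 S4-1->S6 S5-0->S3 S5-1->S4 S6-0->S5 S6-1->S6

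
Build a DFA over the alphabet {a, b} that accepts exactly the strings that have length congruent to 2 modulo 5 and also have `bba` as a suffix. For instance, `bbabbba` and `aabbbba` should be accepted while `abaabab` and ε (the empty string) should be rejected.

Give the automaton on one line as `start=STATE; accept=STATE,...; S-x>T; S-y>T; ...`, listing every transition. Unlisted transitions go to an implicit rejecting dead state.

start=S0; accept=S19; S0-a>S1; S0-b>S2; S1-a>S3; S1-b>S4; S2-a>S3; S2-b>S5; S3-a>S6; S3-b>S7; S4-a>S6; S4-b>S8; S5-a>S9; S5-b>S8; S6-a>S10; S6-b>S11; S7-a>S10; S7-b>S12; S8-a>S13; S8-b>S12; S9-a>S10; S9-b>S11; S10-a>S0; S10-b>S14; S11-a>S0; S11-b>S15; S12-a>S16; S12-b>S15; S13-a>S0; S13-b>S14; S14-a>S1; S14-b>S17; S15-a>S18; S15-b>S17; S16-a>S1; S16-b>S2; S17-a>S19; S17-b>S5; S18-a>S3; S18-b>S4; S19-a>S6; S19-b>S7

Build one automaton per condition and run them in lockstep. The first has 5 states tracking the input length modulo 5; the second has 4 states tracking how much of the suffix `bba` has currently been matched. A product state is a pair (one from each), accepting exactly when both do.
A 20-state machine:
          a    b  
>  S0     S1   S2 
   S1     S3   S4 
   S2     S3   S5 
   S3     S6   S7 
   S4     S6   S8 
   S5     S9   S8 
   S6    S10  S11 
   S7    S10  S12 
   S8    S13  S12 
   S9    S10  S11 
   S10    S0  S14 
   S11    S0  S15 
   S12   S16  S15 
   S13    S0  S14 
   S14    S1  S17 
   S15   S18  S17 
   S16    S1   S2 
   S17   S19   S5 
   S18    S3   S4 
 * S19    S6   S7 
(> = start, * = accepting)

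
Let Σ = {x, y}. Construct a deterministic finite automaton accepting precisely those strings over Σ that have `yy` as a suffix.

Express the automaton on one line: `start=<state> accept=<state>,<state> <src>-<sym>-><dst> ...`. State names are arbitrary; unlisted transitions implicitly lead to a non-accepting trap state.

Remember how much of `yy` the current input suffix matches. State q0 means no match yet; q1 means the last symbol is `y`; q2 means the last 2 symbols are `yy`. Only q2 accepts. On a mismatch, fall back to the longest proper suffix that is still a prefix of `yy`.
        x   y  
>  q0   q0  q1 
   q1   q0  q2 
 * q2   q0  q2 
(> = start, * = accepting)

start=q0 accept=q2 q0-x->q0 q0-y->q1 q1-x->q0 q1-y->q2 q2-x->q0 q2-y->q2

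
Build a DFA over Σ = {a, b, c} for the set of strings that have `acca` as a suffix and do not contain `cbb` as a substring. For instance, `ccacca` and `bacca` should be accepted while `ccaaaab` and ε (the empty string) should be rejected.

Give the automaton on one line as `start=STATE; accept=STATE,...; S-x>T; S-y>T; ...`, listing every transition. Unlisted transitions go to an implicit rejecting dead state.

Run two small machines in parallel and take their product. The first has 5 states tracking how much of the suffix `acca` has currently been matched; the second has 4 states tracking partial matches of the forbidden pattern `cbb`. A product state is a pair (one from each), accepting exactly when both do. Minimizing collapses redundant product states.
With 8 states:
        a   b   c  
>  q0   q1  q0  q2 
   q1   q1  q0  q3 
   q2   q1  q4  q2 
   q3   q1  q4  q5 
   q4   q1  q6  q2 
   q5   q7  q4  q2 
   q6   q6  q6  q6 
 * q7   q1  q0  q3 
(> = start, * = accepting)

start=q0; accept=q7; q0-a>q1; q0-b>q0; q0-c>q2; q1-a>q1; q1-b>q0; q1-c>q3; q2-a>q1; q2-b>q4; q2-c>q2; q3-a>q1; q3-b>q4; q3-c>q5; q4-a>q1; q4-b>q6; q4-c>q2; q5-a>q7; q5-b>q4; q5-c>q2; q6-a>q6; q6-b>q6; q6-c>q6; q7-a>q1; q7-b>q0; q7-c>q3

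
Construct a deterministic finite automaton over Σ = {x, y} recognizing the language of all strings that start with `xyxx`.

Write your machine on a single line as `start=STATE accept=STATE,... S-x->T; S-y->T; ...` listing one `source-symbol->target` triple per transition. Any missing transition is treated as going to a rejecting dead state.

Walk along `xyxx` while the input agrees: from q0 take `x` to q1, and so on. Any deviation drops to the rejecting sink q5. Once q4 is reached the prefix is confirmed and every continuation is accepted.
With 6 states:
        x   y  
>  q0   q1  q5 
   q1   q5  q2 
   q2   q3  q5 
   q3   q4  q5 
 * q4   q4  q4 
   q5   q5  q5 
(> = start, * = accepting)

start=q0; accept=q4; q0-x->q1; q0-y->q5; q1-x->q5; q1-y->q2; q2-x->q3; q2-y->q5; q3-x->q4; q3-y->q5; q4-x->q4; q4-y->q4; q5-x->q5; q5-y->q5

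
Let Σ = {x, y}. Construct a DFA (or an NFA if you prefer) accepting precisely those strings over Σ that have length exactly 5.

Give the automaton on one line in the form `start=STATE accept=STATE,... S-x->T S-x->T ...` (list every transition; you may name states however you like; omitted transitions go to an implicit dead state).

Count input length up to 6: every symbol moves from S0 toward S6, which means 'more than 5' and absorbs. Accept from {S5}.
7 states suffice.
        x   y  
>  S0   S1  S1 
   S1   S2  S2 
   S2   S3  S3 
   S3   S4  S4 
   S4   S5  S5 
 * S5   S6  S6 
   S6   S6  S6 
(> = start, * = accepting)

start=S0 accept=S5 S0-x->S1 S0-y->S1 S1-x->S2 S1-y->S2 S2-x->S3 S2-y->S3 S3-x->S4 S3-y->S4 S4-x->S5 S4-y->S5 S5-x->S6 S5-y->S6 S6-x->S6 S6-y->S6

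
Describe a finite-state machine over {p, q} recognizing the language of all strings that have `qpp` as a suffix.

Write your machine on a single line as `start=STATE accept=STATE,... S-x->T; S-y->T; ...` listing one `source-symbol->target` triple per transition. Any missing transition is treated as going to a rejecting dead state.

Remember how much of `qpp` the current input suffix matches. State A means no match yet; B means the last symbol is `q`; C means the last 2 symbols are `qp`; D means the last 3 symbols are `qpp`. Only D accepts. On a mismatch, fall back to the longest proper suffix that is still a prefix of `qpp`.
       p  q 
>  A   A  B 
   B   C  B 
   C   D  B 
 * D   A  B 
(> = start, * = accepting)

start=A; accept=D; A-p->A; A-q->B; B-p->C; B-q->B; C-p->D; C-q->B; D-p->A; D-q->B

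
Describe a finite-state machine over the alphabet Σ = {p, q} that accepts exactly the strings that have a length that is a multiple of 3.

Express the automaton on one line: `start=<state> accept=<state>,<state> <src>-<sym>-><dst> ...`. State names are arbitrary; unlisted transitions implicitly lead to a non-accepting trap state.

Only the length mod 3 matters, so use a 3-cycle: from any state, every input symbol moves to the next state, wrapping s2 back to s0. Mark s0 accepting.
A 3-state machine:
        p   q  
>* s0   s1  s1 
   s1   s2  s2 
   s2   s0  s0 
(> = start, * = accepting)

start=s0 accept=s0 s0-p->s1 s0-q->s1 s1-p->s2 s1-q->s2 s2-p->s0 s2-q->s0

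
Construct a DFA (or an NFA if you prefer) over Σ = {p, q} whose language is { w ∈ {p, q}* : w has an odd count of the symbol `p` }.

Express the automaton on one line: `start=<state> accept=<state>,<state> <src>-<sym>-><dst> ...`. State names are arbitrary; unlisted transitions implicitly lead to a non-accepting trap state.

Keep the running count of `p`s modulo 2: each `p` advances along the cycle A → B → A while other symbols loop. Accept at B.
       p  q 
>  A   B  A 
 * B   A  B 
(> = start, * = accepting)

start=A accept=B A-p->B A-q->A B-p->A B-q->B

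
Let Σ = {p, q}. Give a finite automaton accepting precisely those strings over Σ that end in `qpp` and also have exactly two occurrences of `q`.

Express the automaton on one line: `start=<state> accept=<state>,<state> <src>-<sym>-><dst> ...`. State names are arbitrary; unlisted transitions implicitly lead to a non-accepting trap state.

Run two small machines in parallel and take their product. One (4 states) tracks how much of the suffix `qpp` has currently been matched; the other (4 states) tracks the count of `q`s, saturating at 3. Each combined state is a pair, one component from each; accept when both components accept.
A 13-state machine:
          p    q  
>  S0     S0   S1 
   S1     S2   S3 
   S2     S4   S3 
   S3     S5   S6 
   S4     S7   S3 
   S5     S8   S6 
   S6     S9   S6 
   S7     S7   S3 
 * S8    S10   S6 
   S9    S11   S6 
   S10   S10   S6 
   S11   S12   S6 
   S12   S12   S6 
(> = start, * = accepting)

start=S0 accept=S8 S0-p->S0 S0-q->S1 S1-p->S2 S1-q->S3 S2-p->S4 S2-q->S3 S3-p->S5 S3-q->S6 S4-p->S7 S4-q->S3 S5-p->S8 S5-q->S6 S6-p->S9 S6-q->S6 S7-p->S7 S7-q->S3 S8-p->S10 S8-q->S6 S9-p->S11 S9-q->S6 S10-p->S10 S10-q->S6 S11-p->S12 S11-q->S6 S12-p->S12 S12-q->S6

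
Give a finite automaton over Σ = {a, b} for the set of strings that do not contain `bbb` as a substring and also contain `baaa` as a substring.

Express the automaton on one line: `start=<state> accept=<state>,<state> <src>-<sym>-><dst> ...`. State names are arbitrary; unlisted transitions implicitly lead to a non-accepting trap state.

Run two small machines in parallel and take their product. One (4 states) tracks partial matches of the forbidden pattern `bbb`; the other (5 states) tracks whether and how much of `baaa` has been seen. Each combined state is a pair, one component from each; accept when both components accept. Equivalent product states are then merged.
With 9 states:
        a   b  
>  s0   s0  s1 
   s1   s2  s3 
   s2   s4  s1 
   s3   s2  s5 
   s4   s6  s1 
   s5   s5  s5 
 * s6   s6  s7 
 * s7   s6  s8 
 * s8   s6  s5 
(> = start, * = accepting)

start=s0 accept=s6,s7,s8 s0-a->s0 s0-b->s1 s1-a->s2 s1-b->s3 s2-a->s4 s2-b->s1 s3-a->s2 s3-b->s5 s4-a->s6 s4-b->s1 s5-a->s5 s5-b->s5 s6-a->s6 s6-b->s7 s7-a->s6 s7-b->s8 s8-a->s6 s8-b->s5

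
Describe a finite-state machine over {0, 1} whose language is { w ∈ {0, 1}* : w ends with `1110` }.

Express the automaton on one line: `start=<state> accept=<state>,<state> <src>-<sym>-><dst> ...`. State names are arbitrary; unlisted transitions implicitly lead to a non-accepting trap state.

start=s0 accept=s4 s0-0->s0 s0-1->s1 s1-0->s0 s1-1->s2 s2-0->s0 s2-1->s3 s3-0->s4 s3-1->s3 s4-0->s0 s4-1->s1

Let each state record the length of the longest suffix of the input read so far that is also a prefix of `1110`. s1 means the last symbol is `1`; s2 means the last 2 symbols are `11`; s3 means the last 3 symbols are `111`; s4 means the last 4 symbols are `1110`. Accept only at s4, where the string currently ends in `1110`.
        0   1  
>  s0   s0  s1 
   s1   s0  s2 
   s2   s0  s3 
   s3   s4  s3 
 * s4   s0  s1 
(> = start, * = accepting)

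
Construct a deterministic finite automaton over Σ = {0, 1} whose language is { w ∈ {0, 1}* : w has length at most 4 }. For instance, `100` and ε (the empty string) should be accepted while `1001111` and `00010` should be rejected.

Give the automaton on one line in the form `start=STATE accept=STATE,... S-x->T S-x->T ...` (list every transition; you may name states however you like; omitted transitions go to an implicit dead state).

start=S0 accept=S0,S1,S2,S3,S4 S0-0->S1 S0-1->S1 S1-0->S2 S1-1->S2 S2-0->S3 S2-1->S3 S3-0->S4 S3-1->S4 S4-0->S5 S4-1->S5 S5-0->S5 S5-1->S5

Count input length up to 5: every symbol moves from S0 toward S5, which means 'more than 4' and absorbs. Accept from {S0, S1, S2, S3, S4}.
6 states suffice.
        0   1  
>* S0   S1  S1 
 * S1   S2  S2 
 * S2   S3  S3 
 * S3   S4  S4 
 * S4   S5  S5 
   S5   S5  S5 
(> = start, * = accepting)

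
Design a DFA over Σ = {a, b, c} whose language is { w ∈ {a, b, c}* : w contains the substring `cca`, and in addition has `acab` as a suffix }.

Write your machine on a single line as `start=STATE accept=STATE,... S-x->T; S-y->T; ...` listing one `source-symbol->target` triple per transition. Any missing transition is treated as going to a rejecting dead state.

Run two small machines in parallel and take their product. One (4 states) tracks whether and how much of `cca` has been seen; the other (5 states) tracks how much of the suffix `acab` has currently been matched. Each combined state is a pair, one component from each; accept when both components accept. Equivalent product states are then merged.
With 8 states:
        a   b   c  
>  S0   S0  S0  S1 
   S1   S0  S0  S2 
   S2   S3  S0  S2 
   S3   S3  S4  S5 
   S4   S3  S4  S4 
   S5   S6  S4  S4 
   S6   S3  S7  S5 
 * S7   S3  S4  S4 
(> = start, * = accepting)

start=S0; accept=S7; S0-a->S0; S0-b->S0; S0-c->S1; S1-a->S0; S1-b->S0; S1-c->S2; S2-a->S3; S2-b->S0; S2-c->S2; S3-a->S3; S3-b->S4; S3-c->S5; S4-a->S3; S4-b->S4; S4-c->S4; S5-a->S6; S5-b->S4; S5-c->S4; S6-a->S3; S6-b->S7; S6-c->S5; S7-a->S3; S7-b->S4; S7-c->S4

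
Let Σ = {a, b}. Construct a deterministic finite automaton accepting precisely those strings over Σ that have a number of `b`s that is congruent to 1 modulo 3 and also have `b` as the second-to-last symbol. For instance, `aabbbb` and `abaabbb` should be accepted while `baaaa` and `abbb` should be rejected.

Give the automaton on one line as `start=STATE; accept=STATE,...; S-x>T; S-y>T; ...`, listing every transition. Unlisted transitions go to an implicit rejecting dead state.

Run two small machines in parallel and take their product. The first has 3 states tracking the count of `b`s modulo 3; the second has 7 states tracking the last 2 symbols read. A product state is a pair (one from each), accepting exactly when both do.
          a    b  
>  q0     q1   q2 
   q1     q3   q4 
   q2     q5   q6 
   q3     q3   q4 
   q4     q5   q6 
 * q5     q7   q8 
   q6     q9  q10 
   q7     q7   q8 
   q8     q9  q10 
   q9    q11  q12 
   q10   q13  q14 
   q11   q11  q12 
   q12   q13  q14 
   q13    q3   q4 
 * q14    q5   q6 
(> = start, * = accepting)

start=q0; accept=q5,q14; q0-a>q1; q0-b>q2; q1-a>q3; q1-b>q4; q2-a>q5; q2-b>q6; q3-a>q3; q3-b>q4; q4-a>q5; q4-b>q6; q5-a>q7; q5-b>q8; q6-a>q9; q6-b>q10; q7-a>q7; q7-b>q8; q8-a>q9; q8-b>q10; q9-a>q11; q9-b>q12; q10-a>q13; q10-b>q14; q11-a>q11; q11-b>q12; q12-a>q13; q12-b>q14; q13-a>q3; q13-b>q4; q14-a>q5; q14-b>q6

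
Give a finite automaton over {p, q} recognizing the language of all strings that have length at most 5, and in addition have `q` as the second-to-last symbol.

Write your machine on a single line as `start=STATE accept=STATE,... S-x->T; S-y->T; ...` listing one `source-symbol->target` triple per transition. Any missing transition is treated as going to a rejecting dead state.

Build one automaton per condition and run them in lockstep. The first has 7 states tracking the input length, saturating at 6; the second has 7 states tracking the last 2 symbols read. A product state is a pair (one from each), accepting exactly when both do. After merging equivalent states the machine shrinks.
15 states suffice.
       p  q 
>  A   B  C 
   B   D  E 
   C   F  G 
   D   H  I 
   E   J  K 
 * F   H  I 
 * G   J  K 
   H   L  M 
   I   N  O 
 * J   L  M 
 * K   N  O 
   L   L  L 
   M   N  N 
 * N   L  L 
 * O   N  N 
(> = start, * = accepting)

start=A; accept=F,G,J,K,N,O; A-p->B; A-q->C; B-p->D; B-q->E; C-p->F; C-q->G; D-p->H; D-q->I; E-p->J; E-q->K; F-p->H; F-q->I; G-p->J; G-q->K; H-p->L; H-q->M; I-p->N; I-q->O; J-p->L; J-q->M; K-p->N; K-q->O; L-p->L; L-q->L; M-p->N; M-q->N; N-p->L; N-q->L; O-p->N; O-q->N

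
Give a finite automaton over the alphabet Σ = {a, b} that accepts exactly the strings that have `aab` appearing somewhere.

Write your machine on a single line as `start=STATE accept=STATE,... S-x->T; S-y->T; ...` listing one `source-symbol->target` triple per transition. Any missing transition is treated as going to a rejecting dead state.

Track how much of `aab` has been matched so far: state s0 is no progress, s3 is the absorbing accept state reached once `aab` has occurred. Intermediate states record partial matches; on a mismatch, fall back to the longest reusable overlap.
With 4 states:
        a   b  
>  s0   s1  s0 
   s1   s2  s0 
   s2   s2  s3 
 * s3   s3  s3 
(> = start, * = accepting)

start=s0; accept=s3; s0-a->s1; s0-b->s0; s1-a->s2; s1-b->s0; s2-a->s2; s2-b->s3; s3-a->s3; s3-b->s3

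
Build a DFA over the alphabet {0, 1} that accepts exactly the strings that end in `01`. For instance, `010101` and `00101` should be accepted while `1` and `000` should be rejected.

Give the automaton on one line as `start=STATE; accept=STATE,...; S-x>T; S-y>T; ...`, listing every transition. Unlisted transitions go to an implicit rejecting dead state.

start=q0; accept=q2; q0-0>q1; q0-1>q0; q1-0>q1; q1-1>q2; q2-0>q1; q2-1>q0

Let each state record the length of the longest suffix of the input read so far that is also a prefix of `01`. q1 means the last symbol is `0`; q2 means the last 2 symbols are `01`. Accept only at q2, where the string currently ends in `01`.
        0   1  
>  q0   q1  q0 
   q1   q1  q2 
 * q2   q1  q0 
(> = start, * = accepting)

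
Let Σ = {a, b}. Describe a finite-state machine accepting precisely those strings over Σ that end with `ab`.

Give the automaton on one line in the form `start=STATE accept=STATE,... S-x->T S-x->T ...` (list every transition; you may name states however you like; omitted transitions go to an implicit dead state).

start=q0 accept=q2 q0-a->q1 q0-b->q0 q1-a->q1 q1-b->q2 q2-a->q1 q2-b->q0

Remember how much of `ab` the current input suffix matches. State q0 means no match yet; q1 means the last symbol is `a`; q2 means the last 2 symbols are `ab`. Only q2 accepts. On a mismatch, fall back to the longest proper suffix that is still a prefix of `ab`.
        a   b  
>  q0   q1  q0 
   q1   q1  q2 
 * q2   q1  q0 
(> = start, * = accepting)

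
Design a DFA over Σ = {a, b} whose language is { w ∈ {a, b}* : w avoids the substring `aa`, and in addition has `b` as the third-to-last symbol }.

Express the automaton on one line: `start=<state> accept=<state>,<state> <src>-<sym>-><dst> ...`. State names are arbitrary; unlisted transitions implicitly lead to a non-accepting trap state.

start=q0 accept=q6,q7,q8 q0-a->q1 q0-b->q2 q1-a->q3 q1-b->q2 q2-a->q4 q2-b->q5 q3-a->q3 q3-b->q3 q4-a->q3 q4-b->q6 q5-a->q7 q5-b->q8 q6-a->q4 q6-b->q5 q7-a->q3 q7-b->q6 q8-a->q7 q8-b->q8

Build one automaton per condition and run them in lockstep. One (3 states) tracks partial matches of the forbidden pattern `aa`; the other (15 states) tracks the last 3 symbols read. Each combined state is a pair, one component from each; accept when both components accept. After merging equivalent states the machine shrinks.
With 9 states:
        a   b  
>  q0   q1  q2 
   q1   q3  q2 
   q2   q4  q5 
   q3   q3  q3 
   q4   q3  q6 
   q5   q7  q8 
 * q6   q4  q5 
 * q7   q3  q6 
 * q8   q7  q8 
(> = start, * = accepting)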